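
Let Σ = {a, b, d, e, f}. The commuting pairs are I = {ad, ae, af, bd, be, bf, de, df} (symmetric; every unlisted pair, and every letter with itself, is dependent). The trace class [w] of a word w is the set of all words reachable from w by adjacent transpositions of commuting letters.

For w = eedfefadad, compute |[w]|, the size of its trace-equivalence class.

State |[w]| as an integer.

2520

piece 0:e — minimal
piece 1:e rests on {0:e}
piece 2:d — minimal
piece 3:f rests on {1:e}
piece 4:e rests on {3:f}
piece 5:f rests on {4:e}
piece 6:a — minimal
piece 7:d rests on {2:d}
piece 8:a rests on {6:a}
piece 9:d rests on {7:d}
minimal pieces: {0:e, 2:d, 6:a}
ways to finish when only these pieces remain (= sum over removing one remaining piece with nothing left below it):
  1 left: {5}→1  {8}→1  {9}→1
  2 left: {4,5}→1  {5,8}→2  {5,9}→2  {6,8}→1  {7,9}→1  {8,9}→2
  3 left: {2,7,9}→1  {3,4,5}→1  {4,5,8}→3  {4,5,9}→3  {5,6,8}→3  {5,7,9}→3  {5,8,9}→6  {6,8,9}→3  {7,8,9}→3
  4 left: {1,3,4,5}→1  {2,5,7,9}→4  {2,7,8,9}→4  {3,4,5,8}→4  {3,4,5,9}→4  {4,5,6,8}→6  {4,5,7,9}→6  {4,5,8,9}→12  {5,6,8,9}→12  {5,7,8,9}→12  {6,7,8,9}→6
  5 left: {0,1,3,4,5}→1  {1,3,4,5,8}→5  {1,3,4,5,9}→5  {2,4,5,7,9}→10  {2,5,7,8,9}→20  {2,6,7,8,9}→10  {3,4,5,6,8}→10  {3,4,5,7,9}→10  {3,4,5,8,9}→20  {4,5,6,8,9}→30  {4,5,7,8,9}→30  {5,6,7,8,9}→30
  6 left: {0,1,3,4,5,8}→6  {0,1,3,4,5,9}→6  {1,3,4,5,6,8}→15  {1,3,4,5,7,9}→15  {1,3,4,5,8,9}→30  {2,3,4,5,7,9}→20  {2,4,5,7,8,9}→60  {2,5,6,7,8,9}→60  {3,4,5,6,8,9}→60  {3,4,5,7,8,9}→60  {4,5,6,7,8,9}→90
  7 left: {0,1,3,4,5,6,8}→21  {0,1,3,4,5,7,9}→21  {0,1,3,4,5,8,9}→42  {1,2,3,4,5,7,9}→35  {1,3,4,5,6,8,9}→105  {1,3,4,5,7,8,9}→105  {2,3,4,5,7,8,9}→140  {2,4,5,6,7,8,9}→210  {3,4,5,6,7,8,9}→210
  8 left: {0,1,2,3,4,5,7,9}→56  {0,1,3,4,5,6,8,9}→168  {0,1,3,4,5,7,8,9}→168  {1,2,3,4,5,7,8,9}→280  {1,3,4,5,6,7,8,9}→420  {2,3,4,5,6,7,8,9}→560
  placing 0:e first → 1260 extensions
  placing 2:d first → 756 extensions
  placing 6:a first → 504 extensions
total linear extensions = 2520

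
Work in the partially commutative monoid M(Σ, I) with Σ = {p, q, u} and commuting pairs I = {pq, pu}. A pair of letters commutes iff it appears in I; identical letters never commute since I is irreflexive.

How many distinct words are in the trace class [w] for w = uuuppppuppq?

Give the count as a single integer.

462

0(u) covers ∅
1(u) covers 0:u
2(u) covers 1:u
3(p) covers ∅
4(p) covers 3:p
5(p) covers 4:p
6(p) covers 5:p
7(u) covers 2:u
8(p) covers 6:p
9(p) covers 8:p
10(q) covers 7:u
floor of heap: 0:u, 3:p
completions by unplaced set U, small U first (add the entries for U minus each lowest piece of U):
  |U|=1: {9}:1  {10}:1
  |U|=2: {7,10}:1  {8,9}:1  {9,10}:2
  |U|=3: {2,7,10}:1  {6,8,9}:1  {7,9,10}:3  {8,9,10}:3
  |U|=4: {1,2,7,10}:1  {2,7,9,10}:4  {5,6,8,9}:1  {6,8,9,10}:4  {7,8,9,10}:6
  |U|=5: {0,1,2,7,10}:1  {1,2,7,9,10}:5  {2,7,8,9,10}:10  {4,5,6,8,9}:1  {5,6,8,9,10}:5  {6,7,8,9,10}:10
  |U|=6: {0,1,2,7,9,10}:6  {1,2,7,8,9,10}:15  {2,6,7,8,9,10}:20  {3,4,5,6,8,9}:1  {4,5,6,8,9,10}:6  {5,6,7,8,9,10}:15
  |U|=7: {0,1,2,7,8,9,10}:21  {1,2,6,7,8,9,10}:35  {2,5,6,7,8,9,10}:35  {3,4,5,6,8,9,10}:7  {4,5,6,7,8,9,10}:21
  |U|=8: {0,1,2,6,7,8,9,10}:56  {1,2,5,6,7,8,9,10}:70  {2,4,5,6,7,8,9,10}:56  {3,4,5,6,7,8,9,10}:28
  |U|=9: {0,1,2,5,6,7,8,9,10}:126  {1,2,4,5,6,7,8,9,10}:126  {2,3,4,5,6,7,8,9,10}:84
  start at 0(u): 210
  start at 3(p): 252
sum over floor = 462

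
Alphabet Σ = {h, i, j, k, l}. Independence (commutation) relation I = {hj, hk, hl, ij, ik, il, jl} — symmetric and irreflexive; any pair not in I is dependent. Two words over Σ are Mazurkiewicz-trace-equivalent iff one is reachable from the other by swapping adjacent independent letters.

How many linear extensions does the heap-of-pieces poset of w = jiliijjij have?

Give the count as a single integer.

630

#0=j has no predecessor
#1=i has no predecessor
#2=l has no predecessor
#3=i depends on [1:i]
#4=i depends on [3:i]
#5=j depends on [0:j]
#6=j depends on [5:j]
#7=i depends on [4:i]
#8=j depends on [6:j]
sources: [0:j, 1:i, 2:l]
N(rest) = Σ N(rest − s) over sources s of rest; N(one piece) = 1:
  size 1 → [2]=1  [7]=1  [8]=1
  size 2 → [2,7]=2  [2,8]=2  [4,7]=1  [6,8]=1  [7,8]=2
  size 3 → [2,4,7]=3  [2,6,8]=3  [2,7,8]=6  [3,4,7]=1  [4,7,8]=3  [5,6,8]=1  [6,7,8]=3
  size 4 → [0,5,6,8]=1  [1,3,4,7]=1  [2,3,4,7]=4  [2,4,7,8]=12  [2,5,6,8]=4  [2,6,7,8]=12  [3,4,7,8]=4  [4,6,7,8]=6  [5,6,7,8]=4
  size 5 → [0,2,5,6,8]=5  [0,5,6,7,8]=5  [1,2,3,4,7]=5  [1,3,4,7,8]=5  [2,3,4,7,8]=20  [2,4,6,7,8]=30  [2,5,6,7,8]=20  [3,4,6,7,8]=10  [4,5,6,7,8]=10
  size 6 → [0,2,5,6,7,8]=30  [0,4,5,6,7,8]=15  [1,2,3,4,7,8]=30  [1,3,4,6,7,8]=15  [2,3,4,6,7,8]=60  [2,4,5,6,7,8]=60  [3,4,5,6,7,8]=20
  size 7 → [0,2,4,5,6,7,8]=105  [0,3,4,5,6,7,8]=35  [1,2,3,4,6,7,8]=105  [1,3,4,5,6,7,8]=35  [2,3,4,5,6,7,8]=140
  first=0(j) contributes 280
  first=1(i) contributes 280
  first=2(l) contributes 70
|[w]| = 630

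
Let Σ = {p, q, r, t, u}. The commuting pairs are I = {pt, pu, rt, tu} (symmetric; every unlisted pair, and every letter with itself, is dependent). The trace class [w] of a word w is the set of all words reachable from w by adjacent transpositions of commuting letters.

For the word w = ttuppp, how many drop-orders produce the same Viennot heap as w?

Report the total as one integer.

#0=t has no predecessor
#1=t depends on [0:t]
#2=u has no predecessor
#3=p has no predecessor
#4=p depends on [3:p]
#5=p depends on [4:p]
sources: [0:t, 2:u, 3:p]
N(rest) = Σ N(rest − s) over sources s of rest; N(one piece) = 1:
  size 1 → [1]=1  [2]=1  [5]=1
  size 2 → [0,1]=1  [1,2]=2  [1,5]=2  [2,5]=2  [4,5]=1
  size 3 → [0,1,2]=3  [0,1,5]=3  [1,2,5]=6  [1,4,5]=3  [2,4,5]=3  [3,4,5]=1
  size 4 → [0,1,2,5]=12  [0,1,4,5]=6  [1,2,4,5]=12  [1,3,4,5]=4  [2,3,4,5]=4
  first=0(t) contributes 20
  first=2(u) contributes 10
  first=3(p) contributes 30
|[w]| = 60

60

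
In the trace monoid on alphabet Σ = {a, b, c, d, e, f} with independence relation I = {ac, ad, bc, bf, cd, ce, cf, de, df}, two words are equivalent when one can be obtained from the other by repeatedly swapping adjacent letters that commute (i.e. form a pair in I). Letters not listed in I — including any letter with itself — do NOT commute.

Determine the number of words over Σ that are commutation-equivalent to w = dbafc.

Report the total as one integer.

#0=d has no predecessor
#1=b depends on [0:d]
#2=a depends on [1:b]
#3=f depends on [2:a]
#4=c has no predecessor
sources: [0:d, 4:c]
N(rest) = Σ N(rest − s) over sources s of rest; N(one piece) = 1:
  size 1 → [3]=1  [4]=1
  size 2 → [2,3]=1  [3,4]=2
  size 3 → [1,2,3]=1  [2,3,4]=3
  first=0(d) contributes 4
  first=4(c) contributes 1
|[w]| = 5

5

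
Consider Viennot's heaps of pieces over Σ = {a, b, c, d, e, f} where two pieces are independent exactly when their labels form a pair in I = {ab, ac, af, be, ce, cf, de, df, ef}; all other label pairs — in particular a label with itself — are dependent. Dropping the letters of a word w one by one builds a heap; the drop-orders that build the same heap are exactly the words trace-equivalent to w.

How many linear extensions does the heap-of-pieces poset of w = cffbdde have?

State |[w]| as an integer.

21

#0=c has no predecessor
#1=f has no predecessor
#2=f depends on [1:f]
#3=b depends on [0:c, 2:f]
#4=d depends on [3:b]
#5=d depends on [4:d]
#6=e has no predecessor
sources: [0:c, 1:f, 6:e]
N(rest) = Σ N(rest − s) over sources s of rest; N(one piece) = 1:
  size 1 → [5]=1  [6]=1
  size 2 → [4,5]=1  [5,6]=2
  size 3 → [3,4,5]=1  [4,5,6]=3
  size 4 → [0,3,4,5]=1  [2,3,4,5]=1  [3,4,5,6]=4
  size 5 → [0,2,3,4,5]=2  [0,3,4,5,6]=5  [1,2,3,4,5]=1  [2,3,4,5,6]=5
  first=0(c) contributes 6
  first=1(f) contributes 12
  first=6(e) contributes 3
|[w]| = 21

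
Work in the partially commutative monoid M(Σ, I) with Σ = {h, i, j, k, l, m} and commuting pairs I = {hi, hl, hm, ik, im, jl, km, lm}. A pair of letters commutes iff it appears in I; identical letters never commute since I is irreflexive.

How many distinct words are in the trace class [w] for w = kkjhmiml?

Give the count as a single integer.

piece 0:k — minimal
piece 1:k rests on {0:k}
piece 2:j rests on {1:k}
piece 3:h rests on {2:j}
piece 4:m rests on {2:j}
piece 5:i rests on {2:j}
piece 6:m rests on {4:m}
piece 7:l rests on {5:i}
minimal pieces: {0:k}
ways to finish when only these pieces remain (= sum over removing one remaining piece with nothing left below it):
  1 left: {3}→1  {6}→1  {7}→1
  2 left: {3,6}→2  {3,7}→2  {4,6}→1  {5,7}→1  {6,7}→2
  3 left: {3,4,6}→3  {3,5,7}→3  {3,6,7}→6  {4,6,7}→3  {5,6,7}→3
  4 left: {3,4,6,7}→12  {3,5,6,7}→12  {4,5,6,7}→6
  5 left: {3,4,5,6,7}→30
  6 left: {2,3,4,5,6,7}→30
  placing 0:k first → 30 extensions

30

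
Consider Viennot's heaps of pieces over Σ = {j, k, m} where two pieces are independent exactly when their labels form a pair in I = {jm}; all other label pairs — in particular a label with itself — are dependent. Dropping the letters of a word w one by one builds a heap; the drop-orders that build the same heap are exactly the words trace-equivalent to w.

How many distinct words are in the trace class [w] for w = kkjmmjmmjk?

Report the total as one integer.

drop 0:k onto floor
drop 1:k onto {0:k}
drop 2:j onto {1:k}
drop 3:m onto {1:k}
drop 4:m onto {3:m}
drop 5:j onto {2:j}
drop 6:m onto {4:m}
drop 7:m onto {6:m}
drop 8:j onto {5:j}
drop 9:k onto {7:m, 8:j}
ground layer = {0:k}
drop-orders for the pieces not yet dropped (sum over which currently-grounded one goes next):
  1 to go: {9} 1
  2 to go: {7,9} 1  {8,9} 1
  3 to go: {5,8,9} 1  {6,7,9} 1  {7,8,9} 2
  4 to go: {2,5,8,9} 1  {4,6,7,9} 1  {5,7,8,9} 3  {6,7,8,9} 3
  5 to go: {2,5,7,8,9} 4  {3,4,6,7,9} 1  {4,6,7,8,9} 4  {5,6,7,8,9} 6
  6 to go: {2,5,6,7,8,9} 10  {3,4,6,7,8,9} 5  {4,5,6,7,8,9} 10
  7 to go: {2,4,5,6,7,8,9} 20  {3,4,5,6,7,8,9} 15
  8 to go: {2,3,4,5,6,7,8,9} 35
  if 0:k drops first: 35 orders

35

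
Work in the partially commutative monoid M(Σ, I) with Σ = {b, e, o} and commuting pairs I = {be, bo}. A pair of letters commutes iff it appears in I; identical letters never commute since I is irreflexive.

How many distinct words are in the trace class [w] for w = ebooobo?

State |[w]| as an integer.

21

drop 0:e onto floor
drop 1:b onto floor
drop 2:o onto {0:e}
drop 3:o onto {2:o}
drop 4:o onto {3:o}
drop 5:b onto {1:b}
drop 6:o onto {4:o}
ground layer = {0:e, 1:b}
drop-orders for the pieces not yet dropped (sum over which currently-grounded one goes next):
  1 to go: {5} 1  {6} 1
  2 to go: {1,5} 1  {4,6} 1  {5,6} 2
  3 to go: {1,5,6} 3  {3,4,6} 1  {4,5,6} 3
  4 to go: {1,4,5,6} 6  {2,3,4,6} 1  {3,4,5,6} 4
  5 to go: {0,2,3,4,6} 1  {1,3,4,5,6} 10  {2,3,4,5,6} 5
  if 0:e drops first: 15 orders
  if 1:b drops first: 6 orders
heap linearizations: 21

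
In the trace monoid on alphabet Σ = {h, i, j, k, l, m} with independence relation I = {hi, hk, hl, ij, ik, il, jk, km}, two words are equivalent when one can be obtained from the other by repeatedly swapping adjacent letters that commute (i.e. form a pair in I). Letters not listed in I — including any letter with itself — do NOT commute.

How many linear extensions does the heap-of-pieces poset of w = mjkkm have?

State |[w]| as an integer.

10

0(m) covers ∅
1(j) covers 0:m
2(k) covers ∅
3(k) covers 2:k
4(m) covers 1:j
floor of heap: 0:m, 2:k
completions by unplaced set U, small U first (add the entries for U minus each lowest piece of U):
  |U|=1: {3}:1  {4}:1
  |U|=2: {1,4}:1  {2,3}:1  {3,4}:2
  |U|=3: {0,1,4}:1  {1,3,4}:3  {2,3,4}:3
  start at 0(m): 6
  start at 2(k): 4
sum over floor = 10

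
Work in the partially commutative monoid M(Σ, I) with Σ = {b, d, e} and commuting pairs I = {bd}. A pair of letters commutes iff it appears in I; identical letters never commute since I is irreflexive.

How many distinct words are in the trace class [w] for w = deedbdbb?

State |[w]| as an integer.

piece 0:d — minimal
piece 1:e rests on {0:d}
piece 2:e rests on {1:e}
piece 3:d rests on {2:e}
piece 4:b rests on {2:e}
piece 5:d rests on {3:d}
piece 6:b rests on {4:b}
piece 7:b rests on {6:b}
minimal pieces: {0:d}
ways to finish when only these pieces remain (= sum over removing one remaining piece with nothing left below it):
  1 left: {5}→1  {7}→1
  2 left: {3,5}→1  {5,7}→2  {6,7}→1
  3 left: {3,5,7}→3  {4,6,7}→1  {5,6,7}→3
  4 left: {3,5,6,7}→6  {4,5,6,7}→4
  5 left: {3,4,5,6,7}→10
  6 left: {2,3,4,5,6,7}→10
  placing 0:d first → 10 extensions

10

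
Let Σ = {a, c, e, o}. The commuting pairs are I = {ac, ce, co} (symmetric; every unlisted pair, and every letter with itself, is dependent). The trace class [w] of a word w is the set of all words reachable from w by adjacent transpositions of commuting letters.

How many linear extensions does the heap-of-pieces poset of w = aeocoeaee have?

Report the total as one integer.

9

0(a) covers ∅
1(e) covers 0:a
2(o) covers 1:e
3(c) covers ∅
4(o) covers 2:o
5(e) covers 4:o
6(a) covers 5:e
7(e) covers 6:a
8(e) covers 7:e
floor of heap: 0:a, 3:c
completions by unplaced set U, small U first (add the entries for U minus each lowest piece of U):
  |U|=1: {3}:1  {8}:1
  |U|=2: {3,8}:2  {7,8}:1
  |U|=3: {3,7,8}:3  {6,7,8}:1
  |U|=4: {3,6,7,8}:4  {5,6,7,8}:1
  |U|=5: {3,5,6,7,8}:5  {4,5,6,7,8}:1
  |U|=6: {2,4,5,6,7,8}:1  {3,4,5,6,7,8}:6
  |U|=7: {1,2,4,5,6,7,8}:1  {2,3,4,5,6,7,8}:7
  start at 0(a): 8
  start at 3(c): 1
sum over floor = 9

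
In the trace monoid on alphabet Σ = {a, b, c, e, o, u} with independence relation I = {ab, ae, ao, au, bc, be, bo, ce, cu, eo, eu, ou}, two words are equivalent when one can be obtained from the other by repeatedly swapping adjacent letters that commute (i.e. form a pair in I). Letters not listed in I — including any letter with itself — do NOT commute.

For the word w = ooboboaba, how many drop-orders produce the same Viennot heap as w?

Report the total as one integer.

drop 0:o onto floor
drop 1:o onto {0:o}
drop 2:b onto floor
drop 3:o onto {1:o}
drop 4:b onto {2:b}
drop 5:o onto {3:o}
drop 6:a onto floor
drop 7:b onto {4:b}
drop 8:a onto {6:a}
ground layer = {0:o, 2:b, 6:a}
drop-orders for the pieces not yet dropped (sum over which currently-grounded one goes next):
  1 to go: {5} 1  {7} 1  {8} 1
  2 to go: {3,5} 1  {4,7} 1  {5,7} 2  {5,8} 2  {6,8} 1  {7,8} 2
  3 to go: {1,3,5} 1  {2,4,7} 1  {3,5,7} 3  {3,5,8} 3  {4,5,7} 3  {4,7,8} 3  {5,6,8} 3  {5,7,8} 6  {6,7,8} 3
  4 to go: {0,1,3,5} 1  {1,3,5,7} 4  {1,3,5,8} 4  {2,4,5,7} 4  {2,4,7,8} 4  {3,4,5,7} 6  {3,5,6,8} 6  {3,5,7,8} 12  {4,5,7,8} 12  {4,6,7,8} 6  {5,6,7,8} 12
  5 to go: {0,1,3,5,7} 5  {0,1,3,5,8} 5  {1,3,4,5,7} 10  {1,3,5,6,8} 10  {1,3,5,7,8} 20  {2,3,4,5,7} 10  {2,4,5,7,8} 20  {2,4,6,7,8} 10  {3,4,5,7,8} 30  {3,5,6,7,8} 30  {4,5,6,7,8} 30
  6 to go: {0,1,3,4,5,7} 15  {0,1,3,5,6,8} 15  {0,1,3,5,7,8} 30  {1,2,3,4,5,7} 20  {1,3,4,5,7,8} 60  {1,3,5,6,7,8} 60  {2,3,4,5,7,8} 60  {2,4,5,6,7,8} 60  {3,4,5,6,7,8} 90
  7 to go: {0,1,2,3,4,5,7} 35  {0,1,3,4,5,7,8} 105  {0,1,3,5,6,7,8} 105  {1,2,3,4,5,7,8} 140  {1,3,4,5,6,7,8} 210  {2,3,4,5,6,7,8} 210
  if 0:o drops first: 560 orders
  if 2:b drops first: 420 orders
  if 6:a drops first: 280 orders
heap linearizations: 1260

1260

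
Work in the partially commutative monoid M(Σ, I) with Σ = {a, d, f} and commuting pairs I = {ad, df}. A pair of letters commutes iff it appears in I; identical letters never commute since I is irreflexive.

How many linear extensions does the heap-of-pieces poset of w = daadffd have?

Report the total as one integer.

35

drop 0:d onto floor
drop 1:a onto floor
drop 2:a onto {1:a}
drop 3:d onto {0:d}
drop 4:f onto {2:a}
drop 5:f onto {4:f}
drop 6:d onto {3:d}
ground layer = {0:d, 1:a}
drop-orders for the pieces not yet dropped (sum over which currently-grounded one goes next):
  1 to go: {5} 1  {6} 1
  2 to go: {3,6} 1  {4,5} 1  {5,6} 2
  3 to go: {0,3,6} 1  {2,4,5} 1  {3,5,6} 3  {4,5,6} 3
  4 to go: {0,3,5,6} 4  {1,2,4,5} 1  {2,4,5,6} 4  {3,4,5,6} 6
  5 to go: {0,3,4,5,6} 10  {1,2,4,5,6} 5  {2,3,4,5,6} 10
  if 0:d drops first: 15 orders
  if 1:a drops first: 20 orders
heap linearizations: 35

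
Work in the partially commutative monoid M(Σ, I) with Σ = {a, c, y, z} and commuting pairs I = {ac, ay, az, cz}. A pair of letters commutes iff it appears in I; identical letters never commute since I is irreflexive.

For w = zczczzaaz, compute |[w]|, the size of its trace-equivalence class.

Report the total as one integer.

piece 0:z — minimal
piece 1:c — minimal
piece 2:z rests on {0:z}
piece 3:c rests on {1:c}
piece 4:z rests on {2:z}
piece 5:z rests on {4:z}
piece 6:a — minimal
piece 7:a rests on {6:a}
piece 8:z rests on {5:z}
minimal pieces: {0:z, 1:c, 6:a}
ways to finish when only these pieces remain (= sum over removing one remaining piece with nothing left below it):
  1 left: {3}→1  {7}→1  {8}→1
  2 left: {1,3}→1  {3,7}→2  {3,8}→2  {5,8}→1  {6,7}→1  {7,8}→2
  3 left: {1,3,7}→3  {1,3,8}→3  {3,5,8}→3  {3,6,7}→3  {3,7,8}→6  {4,5,8}→1  {5,7,8}→3  {6,7,8}→3
  4 left: {1,3,5,8}→6  {1,3,6,7}→6  {1,3,7,8}→12  {2,4,5,8}→1  {3,4,5,8}→4  {3,5,7,8}→12  {3,6,7,8}→12  {4,5,7,8}→4  {5,6,7,8}→6
  5 left: {0,2,4,5,8}→1  {1,3,4,5,8}→10  {1,3,5,7,8}→30  {1,3,6,7,8}→30  {2,3,4,5,8}→5  {2,4,5,7,8}→5  {3,4,5,7,8}→20  {3,5,6,7,8}→30  {4,5,6,7,8}→10
  6 left: {0,2,3,4,5,8}→6  {0,2,4,5,7,8}→6  {1,2,3,4,5,8}→15  {1,3,4,5,7,8}→60  {1,3,5,6,7,8}→90  {2,3,4,5,7,8}→30  {2,4,5,6,7,8}→15  {3,4,5,6,7,8}→60
  7 left: {0,1,2,3,4,5,8}→21  {0,2,3,4,5,7,8}→42  {0,2,4,5,6,7,8}→21  {1,2,3,4,5,7,8}→105  {1,3,4,5,6,7,8}→210  {2,3,4,5,6,7,8}→105
  placing 0:z first → 420 extensions
  placing 1:c first → 168 extensions
  placing 6:a first → 168 extensions
total linear extensions = 756

756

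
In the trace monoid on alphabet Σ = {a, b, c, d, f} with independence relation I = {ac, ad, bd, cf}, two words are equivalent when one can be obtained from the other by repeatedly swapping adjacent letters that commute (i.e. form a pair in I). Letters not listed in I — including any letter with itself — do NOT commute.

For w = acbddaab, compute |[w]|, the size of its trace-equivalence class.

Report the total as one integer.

drop 0:a onto floor
drop 1:c onto floor
drop 2:b onto {0:a, 1:c}
drop 3:d onto {1:c}
drop 4:d onto {3:d}
drop 5:a onto {2:b}
drop 6:a onto {5:a}
drop 7:b onto {6:a}
ground layer = {0:a, 1:c}
drop-orders for the pieces not yet dropped (sum over which currently-grounded one goes next):
  1 to go: {4} 1  {7} 1
  2 to go: {3,4} 1  {4,7} 2  {6,7} 1
  3 to go: {3,4,7} 3  {4,6,7} 3  {5,6,7} 1
  4 to go: {2,5,6,7} 1  {3,4,6,7} 6  {4,5,6,7} 4
  5 to go: {0,2,5,6,7} 1  {2,4,5,6,7} 5  {3,4,5,6,7} 10
  6 to go: {0,2,4,5,6,7} 6  {2,3,4,5,6,7} 15
  if 0:a drops first: 15 orders
  if 1:c drops first: 21 orders
heap linearizations: 36

36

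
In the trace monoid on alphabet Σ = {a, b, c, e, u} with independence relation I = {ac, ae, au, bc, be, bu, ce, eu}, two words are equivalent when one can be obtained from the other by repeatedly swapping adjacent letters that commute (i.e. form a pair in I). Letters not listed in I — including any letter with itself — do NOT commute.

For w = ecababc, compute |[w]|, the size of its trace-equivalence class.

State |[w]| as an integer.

0(e) covers ∅
1(c) covers ∅
2(a) covers ∅
3(b) covers 2:a
4(a) covers 3:b
5(b) covers 4:a
6(c) covers 1:c
floor of heap: 0:e, 1:c, 2:a
completions by unplaced set U, small U first (add the entries for U minus each lowest piece of U):
  |U|=1: {0}:1  {5}:1  {6}:1
  |U|=2: {0,5}:2  {0,6}:2  {1,6}:1  {4,5}:1  {5,6}:2
  |U|=3: {0,1,6}:3  {0,4,5}:3  {0,5,6}:6  {1,5,6}:3  {3,4,5}:1  {4,5,6}:3
  |U|=4: {0,1,5,6}:12  {0,3,4,5}:4  {0,4,5,6}:12  {1,4,5,6}:6  {2,3,4,5}:1  {3,4,5,6}:4
  |U|=5: {0,1,4,5,6}:30  {0,2,3,4,5}:5  {0,3,4,5,6}:20  {1,3,4,5,6}:10  {2,3,4,5,6}:5
  start at 0(e): 15
  start at 1(c): 30
  start at 2(a): 60
sum over floor = 105

105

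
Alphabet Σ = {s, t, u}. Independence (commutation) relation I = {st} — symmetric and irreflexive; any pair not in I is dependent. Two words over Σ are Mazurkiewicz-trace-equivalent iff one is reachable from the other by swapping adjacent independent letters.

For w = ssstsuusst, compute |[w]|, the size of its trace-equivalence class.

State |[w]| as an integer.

15

#0=s has no predecessor
#1=s depends on [0:s]
#2=s depends on [1:s]
#3=t has no predecessor
#4=s depends on [2:s]
#5=u depends on [3:t, 4:s]
#6=u depends on [5:u]
#7=s depends on [6:u]
#8=s depends on [7:s]
#9=t depends on [6:u]
sources: [0:s, 3:t]
N(rest) = Σ N(rest − s) over sources s of rest; N(one piece) = 1:
  size 1 → [8]=1  [9]=1
  size 2 → [7,8]=1  [8,9]=2
  size 3 → [7,8,9]=3
  size 4 → [6,7,8,9]=3
  size 5 → [5,6,7,8,9]=3
  size 6 → [3,5,6,7,8,9]=3  [4,5,6,7,8,9]=3
  size 7 → [2,4,5,6,7,8,9]=3  [3,4,5,6,7,8,9]=6
  size 8 → [1,2,4,5,6,7,8,9]=3  [2,3,4,5,6,7,8,9]=9
  first=0(s) contributes 12
  first=3(t) contributes 3
|[w]| = 15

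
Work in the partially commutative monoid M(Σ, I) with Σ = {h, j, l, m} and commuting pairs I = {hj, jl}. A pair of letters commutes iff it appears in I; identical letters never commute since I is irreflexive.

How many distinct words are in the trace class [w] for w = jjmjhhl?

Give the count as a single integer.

piece 0:j — minimal
piece 1:j rests on {0:j}
piece 2:m rests on {1:j}
piece 3:j rests on {2:m}
piece 4:h rests on {2:m}
piece 5:h rests on {4:h}
piece 6:l rests on {5:h}
minimal pieces: {0:j}
ways to finish when only these pieces remain (= sum over removing one remaining piece with nothing left below it):
  1 left: {3}→1  {6}→1
  2 left: {3,6}→2  {5,6}→1
  3 left: {3,5,6}→3  {4,5,6}→1
  4 left: {3,4,5,6}→4
  5 left: {2,3,4,5,6}→4
  placing 0:j first → 4 extensions

4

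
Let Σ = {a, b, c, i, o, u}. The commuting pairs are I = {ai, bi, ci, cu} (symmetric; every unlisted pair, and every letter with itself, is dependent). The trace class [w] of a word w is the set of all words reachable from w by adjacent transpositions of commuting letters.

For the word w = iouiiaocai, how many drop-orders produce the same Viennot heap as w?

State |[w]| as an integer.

9

piece 0:i — minimal
piece 1:o rests on {0:i}
piece 2:u rests on {1:o}
piece 3:i rests on {2:u}
piece 4:i rests on {3:i}
piece 5:a rests on {2:u}
piece 6:o rests on {4:i, 5:a}
piece 7:c rests on {6:o}
piece 8:a rests on {7:c}
piece 9:i rests on {6:o}
minimal pieces: {0:i}
ways to finish when only these pieces remain (= sum over removing one remaining piece with nothing left below it):
  1 left: {8}→1  {9}→1
  2 left: {7,8}→1  {8,9}→2
  3 left: {7,8,9}→3
  4 left: {6,7,8,9}→3
  5 left: {4,6,7,8,9}→3  {5,6,7,8,9}→3
  6 left: {3,4,6,7,8,9}→3  {4,5,6,7,8,9}→6
  7 left: {3,4,5,6,7,8,9}→9
  8 left: {2,3,4,5,6,7,8,9}→9
  placing 0:i first → 9 extensions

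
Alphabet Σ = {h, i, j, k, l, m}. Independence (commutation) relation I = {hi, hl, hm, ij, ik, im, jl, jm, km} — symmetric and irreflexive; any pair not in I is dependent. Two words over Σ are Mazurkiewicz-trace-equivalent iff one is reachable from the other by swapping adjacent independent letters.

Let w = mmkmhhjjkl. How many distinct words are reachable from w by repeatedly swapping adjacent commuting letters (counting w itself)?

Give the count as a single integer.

0(m) covers ∅
1(m) covers 0:m
2(k) covers ∅
3(m) covers 1:m
4(h) covers 2:k
5(h) covers 4:h
6(j) covers 5:h
7(j) covers 6:j
8(k) covers 7:j
9(l) covers 3:m, 8:k
floor of heap: 0:m, 2:k
completions by unplaced set U, small U first (add the entries for U minus each lowest piece of U):
  |U|=1: {9}:1
  |U|=2: {3,9}:1  {8,9}:1
  |U|=3: {1,3,9}:1  {3,8,9}:2  {7,8,9}:1
  |U|=4: {0,1,3,9}:1  {1,3,8,9}:3  {3,7,8,9}:3  {6,7,8,9}:1
  |U|=5: {0,1,3,8,9}:4  {1,3,7,8,9}:6  {3,6,7,8,9}:4  {5,6,7,8,9}:1
  |U|=6: {0,1,3,7,8,9}:10  {1,3,6,7,8,9}:10  {3,5,6,7,8,9}:5  {4,5,6,7,8,9}:1
  |U|=7: {0,1,3,6,7,8,9}:20  {1,3,5,6,7,8,9}:15  {2,4,5,6,7,8,9}:1  {3,4,5,6,7,8,9}:6
  |U|=8: {0,1,3,5,6,7,8,9}:35  {1,3,4,5,6,7,8,9}:21  {2,3,4,5,6,7,8,9}:7
  start at 0(m): 28
  start at 2(k): 56
sum over floor = 84

84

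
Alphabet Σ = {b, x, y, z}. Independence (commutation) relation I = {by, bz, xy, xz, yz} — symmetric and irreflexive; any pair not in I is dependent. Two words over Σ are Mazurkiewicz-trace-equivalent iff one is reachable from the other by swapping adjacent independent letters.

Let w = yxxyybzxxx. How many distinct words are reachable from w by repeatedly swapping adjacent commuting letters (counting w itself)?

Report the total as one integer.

#0=y has no predecessor
#1=x has no predecessor
#2=x depends on [1:x]
#3=y depends on [0:y]
#4=y depends on [3:y]
#5=b depends on [2:x]
#6=z has no predecessor
#7=x depends on [5:b]
#8=x depends on [7:x]
#9=x depends on [8:x]
sources: [0:y, 1:x, 6:z]
N(rest) = Σ N(rest − s) over sources s of rest; N(one piece) = 1:
  size 1 → [4]=1  [6]=1  [9]=1
  size 2 → [3,4]=1  [4,6]=2  [4,9]=2  [6,9]=2  [8,9]=1
  size 3 → [0,3,4]=1  [3,4,6]=3  [3,4,9]=3  [4,6,9]=6  [4,8,9]=3  [6,8,9]=3  [7,8,9]=1
  size 4 → [0,3,4,6]=4  [0,3,4,9]=4  [3,4,6,9]=12  [3,4,8,9]=6  [4,6,8,9]=12  [4,7,8,9]=4  [5,7,8,9]=1  [6,7,8,9]=4
  size 5 → [0,3,4,6,9]=20  [0,3,4,8,9]=10  [2,5,7,8,9]=1  [3,4,6,8,9]=30  [3,4,7,8,9]=10  [4,5,7,8,9]=5  [4,6,7,8,9]=20  [5,6,7,8,9]=5
  size 6 → [0,3,4,6,8,9]=60  [0,3,4,7,8,9]=20  [1,2,5,7,8,9]=1  [2,4,5,7,8,9]=6  [2,5,6,7,8,9]=6  [3,4,5,7,8,9]=15  [3,4,6,7,8,9]=60  [4,5,6,7,8,9]=30
  size 7 → [0,3,4,5,7,8,9]=35  [0,3,4,6,7,8,9]=140  [1,2,4,5,7,8,9]=7  [1,2,5,6,7,8,9]=7  [2,3,4,5,7,8,9]=21  [2,4,5,6,7,8,9]=42  [3,4,5,6,7,8,9]=105
  size 8 → [0,2,3,4,5,7,8,9]=56  [0,3,4,5,6,7,8,9]=280  [1,2,3,4,5,7,8,9]=28  [1,2,4,5,6,7,8,9]=56  [2,3,4,5,6,7,8,9]=168
  first=0(y) contributes 252
  first=1(x) contributes 504
  first=6(z) contributes 84
|[w]| = 840

840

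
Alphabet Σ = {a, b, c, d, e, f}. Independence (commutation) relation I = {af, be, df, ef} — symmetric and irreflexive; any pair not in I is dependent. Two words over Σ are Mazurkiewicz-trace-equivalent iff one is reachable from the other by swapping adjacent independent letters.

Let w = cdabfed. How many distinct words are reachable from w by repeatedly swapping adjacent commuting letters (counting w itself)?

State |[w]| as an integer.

drop 0:c onto floor
drop 1:d onto {0:c}
drop 2:a onto {1:d}
drop 3:b onto {2:a}
drop 4:f onto {3:b}
drop 5:e onto {2:a}
drop 6:d onto {3:b, 5:e}
ground layer = {0:c}
drop-orders for the pieces not yet dropped (sum over which currently-grounded one goes next):
  1 to go: {4} 1  {6} 1
  2 to go: {4,6} 2  {5,6} 1
  3 to go: {3,4,6} 2  {4,5,6} 3
  4 to go: {3,4,5,6} 5
  5 to go: {2,3,4,5,6} 5
  if 0:c drops first: 5 orders

5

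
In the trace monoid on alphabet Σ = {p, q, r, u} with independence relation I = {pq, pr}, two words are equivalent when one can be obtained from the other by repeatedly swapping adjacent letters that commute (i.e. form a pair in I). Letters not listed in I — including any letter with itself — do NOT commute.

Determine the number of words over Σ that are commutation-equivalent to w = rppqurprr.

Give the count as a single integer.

piece 0:r — minimal
piece 1:p — minimal
piece 2:p rests on {1:p}
piece 3:q rests on {0:r}
piece 4:u rests on {2:p, 3:q}
piece 5:r rests on {4:u}
piece 6:p rests on {4:u}
piece 7:r rests on {5:r}
piece 8:r rests on {7:r}
minimal pieces: {0:r, 1:p}
ways to finish when only these pieces remain (= sum over removing one remaining piece with nothing left below it):
  1 left: {6}→1  {8}→1
  2 left: {6,8}→2  {7,8}→1
  3 left: {5,7,8}→1  {6,7,8}→3
  4 left: {5,6,7,8}→4
  5 left: {4,5,6,7,8}→4
  6 left: {2,4,5,6,7,8}→4  {3,4,5,6,7,8}→4
  7 left: {0,3,4,5,6,7,8}→4  {1,2,4,5,6,7,8}→4  {2,3,4,5,6,7,8}→8
  placing 0:r first → 12 extensions
  placing 1:p first → 12 extensions
total linear extensions = 24

24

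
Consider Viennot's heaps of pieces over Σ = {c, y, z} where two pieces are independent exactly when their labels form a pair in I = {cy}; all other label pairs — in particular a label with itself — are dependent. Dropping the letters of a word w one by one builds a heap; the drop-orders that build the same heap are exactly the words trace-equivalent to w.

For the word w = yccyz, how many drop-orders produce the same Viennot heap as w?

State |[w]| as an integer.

6

drop 0:y onto floor
drop 1:c onto floor
drop 2:c onto {1:c}
drop 3:y onto {0:y}
drop 4:z onto {2:c, 3:y}
ground layer = {0:y, 1:c}
drop-orders for the pieces not yet dropped (sum over which currently-grounded one goes next):
  1 to go: {4} 1
  2 to go: {2,4} 1  {3,4} 1
  3 to go: {0,3,4} 1  {1,2,4} 1  {2,3,4} 2
  if 0:y drops first: 3 orders
  if 1:c drops first: 3 orders
heap linearizations: 6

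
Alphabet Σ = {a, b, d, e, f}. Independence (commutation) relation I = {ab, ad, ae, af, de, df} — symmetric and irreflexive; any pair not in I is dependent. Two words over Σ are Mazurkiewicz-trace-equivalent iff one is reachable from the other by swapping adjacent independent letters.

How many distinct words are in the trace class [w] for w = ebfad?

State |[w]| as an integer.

drop 0:e onto floor
drop 1:b onto {0:e}
drop 2:f onto {1:b}
drop 3:a onto floor
drop 4:d onto {1:b}
ground layer = {0:e, 3:a}
drop-orders for the pieces not yet dropped (sum over which currently-grounded one goes next):
  1 to go: {2} 1  {3} 1  {4} 1
  2 to go: {2,3} 2  {2,4} 2  {3,4} 2
  3 to go: {1,2,4} 2  {2,3,4} 6
  if 0:e drops first: 8 orders
  if 3:a drops first: 2 orders
heap linearizations: 10

10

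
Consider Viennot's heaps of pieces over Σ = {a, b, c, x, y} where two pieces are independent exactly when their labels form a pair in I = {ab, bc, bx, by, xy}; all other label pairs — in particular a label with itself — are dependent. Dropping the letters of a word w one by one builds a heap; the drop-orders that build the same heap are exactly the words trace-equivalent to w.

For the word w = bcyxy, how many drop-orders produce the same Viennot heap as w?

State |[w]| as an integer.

#0=b has no predecessor
#1=c has no predecessor
#2=y depends on [1:c]
#3=x depends on [1:c]
#4=y depends on [2:y]
sources: [0:b, 1:c]
N(rest) = Σ N(rest − s) over sources s of rest; N(one piece) = 1:
  size 1 → [0]=1  [3]=1  [4]=1
  size 2 → [0,3]=2  [0,4]=2  [2,4]=1  [3,4]=2
  size 3 → [0,2,4]=3  [0,3,4]=6  [2,3,4]=3
  first=0(b) contributes 3
  first=1(c) contributes 12
|[w]| = 15

15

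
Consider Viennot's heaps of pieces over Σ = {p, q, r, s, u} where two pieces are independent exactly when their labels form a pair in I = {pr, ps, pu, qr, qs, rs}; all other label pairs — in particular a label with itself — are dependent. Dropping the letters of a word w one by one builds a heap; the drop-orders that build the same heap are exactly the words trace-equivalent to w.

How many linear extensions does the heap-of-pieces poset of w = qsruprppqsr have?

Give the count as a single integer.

2310

0(q) covers ∅
1(s) covers ∅
2(r) covers ∅
3(u) covers 0:q, 1:s, 2:r
4(p) covers 0:q
5(r) covers 3:u
6(p) covers 4:p
7(p) covers 6:p
8(q) covers 3:u, 7:p
9(s) covers 3:u
10(r) covers 5:r
floor of heap: 0:q, 1:s, 2:r
completions by unplaced set U, small U first (add the entries for U minus each lowest piece of U):
  |U|=1: {8}:1  {9}:1  {10}:1
  |U|=2: {5,10}:1  {7,8}:1  {8,9}:2  {8,10}:2  {9,10}:2
  |U|=3: {5,8,10}:3  {5,9,10}:3  {6,7,8}:1  {7,8,9}:3  {7,8,10}:3  {8,9,10}:6
  |U|=4: {4,6,7,8}:1  {5,7,8,10}:6  {5,8,9,10}:12  {6,7,8,9}:4  {6,7,8,10}:4  {7,8,9,10}:12
  |U|=5: {3,5,8,9,10}:12  {4,6,7,8,9}:5  {4,6,7,8,10}:5  {5,6,7,8,10}:10  {5,7,8,9,10}:30  {6,7,8,9,10}:20
  |U|=6: {1,3,5,8,9,10}:12  {2,3,5,8,9,10}:12  {3,5,7,8,9,10}:42  {4,5,6,7,8,10}:15  {4,6,7,8,9,10}:30  {5,6,7,8,9,10}:60
  |U|=7: {1,2,3,5,8,9,10}:24  {1,3,5,7,8,9,10}:54  {2,3,5,7,8,9,10}:54  {3,5,6,7,8,9,10}:102  {4,5,6,7,8,9,10}:105
  |U|=8: {1,2,3,5,7,8,9,10}:132  {1,3,5,6,7,8,9,10}:156  {2,3,5,6,7,8,9,10}:156  {3,4,5,6,7,8,9,10}:207
  |U|=9: {0,3,4,5,6,7,8,9,10}:207  {1,2,3,5,6,7,8,9,10}:444  {1,3,4,5,6,7,8,9,10}:363  {2,3,4,5,6,7,8,9,10}:363
  start at 0(q): 1170
  start at 1(s): 570
  start at 2(r): 570
sum over floor = 2310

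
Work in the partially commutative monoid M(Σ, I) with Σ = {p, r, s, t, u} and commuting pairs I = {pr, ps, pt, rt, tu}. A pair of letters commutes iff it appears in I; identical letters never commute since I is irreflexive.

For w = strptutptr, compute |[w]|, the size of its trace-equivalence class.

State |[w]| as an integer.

drop 0:s onto floor
drop 1:t onto {0:s}
drop 2:r onto {0:s}
drop 3:p onto floor
drop 4:t onto {1:t}
drop 5:u onto {2:r, 3:p}
drop 6:t onto {4:t}
drop 7:p onto {5:u}
drop 8:t onto {6:t}
drop 9:r onto {5:u}
ground layer = {0:s, 3:p}
drop-orders for the pieces not yet dropped (sum over which currently-grounded one goes next):
  1 to go: {7} 1  {8} 1  {9} 1
  2 to go: {6,8} 1  {7,8} 2  {7,9} 2  {8,9} 2
  3 to go: {4,6,8} 1  {5,7,9} 2  {6,7,8} 3  {6,8,9} 3  {7,8,9} 6
  4 to go: {1,4,6,8} 1  {2,5,7,9} 2  {3,5,7,9} 2  {4,6,7,8} 4  {4,6,8,9} 4  {5,7,8,9} 8  {6,7,8,9} 12
  5 to go: {1,4,6,7,8} 5  {1,4,6,8,9} 5  {2,3,5,7,9} 4  {2,5,7,8,9} 10  {3,5,7,8,9} 10  {4,6,7,8,9} 20  {5,6,7,8,9} 20
  6 to go: {1,4,6,7,8,9} 30  {2,3,5,7,8,9} 24  {2,5,6,7,8,9} 30  {3,5,6,7,8,9} 30  {4,5,6,7,8,9} 40
  7 to go: {1,4,5,6,7,8,9} 70  {2,3,5,6,7,8,9} 84  {2,4,5,6,7,8,9} 70  {3,4,5,6,7,8,9} 70
  8 to go: {1,2,4,5,6,7,8,9} 140  {1,3,4,5,6,7,8,9} 140  {2,3,4,5,6,7,8,9} 224
  if 0:s drops first: 504 orders
  if 3:p drops first: 140 orders
heap linearizations: 644

644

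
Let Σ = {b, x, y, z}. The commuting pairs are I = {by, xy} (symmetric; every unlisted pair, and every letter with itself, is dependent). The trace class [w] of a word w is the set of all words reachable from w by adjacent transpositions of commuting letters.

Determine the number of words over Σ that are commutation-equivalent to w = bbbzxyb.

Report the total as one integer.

3

0(b) covers ∅
1(b) covers 0:b
2(b) covers 1:b
3(z) covers 2:b
4(x) covers 3:z
5(y) covers 3:z
6(b) covers 4:x
floor of heap: 0:b
completions by unplaced set U, small U first (add the entries for U minus each lowest piece of U):
  |U|=1: {5}:1  {6}:1
  |U|=2: {4,6}:1  {5,6}:2
  |U|=3: {4,5,6}:3
  |U|=4: {3,4,5,6}:3
  |U|=5: {2,3,4,5,6}:3
  start at 0(b): 3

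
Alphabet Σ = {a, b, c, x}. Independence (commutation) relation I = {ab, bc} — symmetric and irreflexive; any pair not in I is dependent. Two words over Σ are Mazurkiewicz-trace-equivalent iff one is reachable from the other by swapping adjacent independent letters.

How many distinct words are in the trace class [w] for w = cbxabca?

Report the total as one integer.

8

0(c) covers ∅
1(b) covers ∅
2(x) covers 0:c, 1:b
3(a) covers 2:x
4(b) covers 2:x
5(c) covers 3:a
6(a) covers 5:c
floor of heap: 0:c, 1:b
completions by unplaced set U, small U first (add the entries for U minus each lowest piece of U):
  |U|=1: {4}:1  {6}:1
  |U|=2: {4,6}:2  {5,6}:1
  |U|=3: {3,5,6}:1  {4,5,6}:3
  |U|=4: {3,4,5,6}:4
  |U|=5: {2,3,4,5,6}:4
  start at 0(c): 4
  start at 1(b): 4
sum over floor = 8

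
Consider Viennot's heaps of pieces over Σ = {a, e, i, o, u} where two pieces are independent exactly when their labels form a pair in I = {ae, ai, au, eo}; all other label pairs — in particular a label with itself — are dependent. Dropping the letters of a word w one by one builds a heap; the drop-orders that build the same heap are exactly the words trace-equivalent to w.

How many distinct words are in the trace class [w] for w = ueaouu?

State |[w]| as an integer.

5

drop 0:u onto floor
drop 1:e onto {0:u}
drop 2:a onto floor
drop 3:o onto {0:u, 2:a}
drop 4:u onto {1:e, 3:o}
drop 5:u onto {4:u}
ground layer = {0:u, 2:a}
drop-orders for the pieces not yet dropped (sum over which currently-grounded one goes next):
  1 to go: {5} 1
  2 to go: {4,5} 1
  3 to go: {1,4,5} 1  {3,4,5} 1
  4 to go: {1,3,4,5} 2  {2,3,4,5} 1
  if 0:u drops first: 3 orders
  if 2:a drops first: 2 orders
heap linearizations: 5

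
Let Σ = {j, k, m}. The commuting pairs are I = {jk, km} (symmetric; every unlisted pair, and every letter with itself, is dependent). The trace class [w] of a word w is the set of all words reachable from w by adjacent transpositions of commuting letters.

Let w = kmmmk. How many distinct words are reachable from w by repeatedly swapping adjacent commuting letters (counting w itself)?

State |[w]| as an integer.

10

#0=k has no predecessor
#1=m has no predecessor
#2=m depends on [1:m]
#3=m depends on [2:m]
#4=k depends on [0:k]
sources: [0:k, 1:m]
N(rest) = Σ N(rest − s) over sources s of rest; N(one piece) = 1:
  size 1 → [3]=1  [4]=1
  size 2 → [0,4]=1  [2,3]=1  [3,4]=2
  size 3 → [0,3,4]=3  [1,2,3]=1  [2,3,4]=3
  first=0(k) contributes 4
  first=1(m) contributes 6
|[w]| = 10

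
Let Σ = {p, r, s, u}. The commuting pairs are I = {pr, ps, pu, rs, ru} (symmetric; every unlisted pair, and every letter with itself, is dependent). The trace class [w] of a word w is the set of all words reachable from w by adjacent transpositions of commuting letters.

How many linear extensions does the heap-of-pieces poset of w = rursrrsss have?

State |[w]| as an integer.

0(r) covers ∅
1(u) covers ∅
2(r) covers 0:r
3(s) covers 1:u
4(r) covers 2:r
5(r) covers 4:r
6(s) covers 3:s
7(s) covers 6:s
8(s) covers 7:s
floor of heap: 0:r, 1:u
completions by unplaced set U, small U first (add the entries for U minus each lowest piece of U):
  |U|=1: {5}:1  {8}:1
  |U|=2: {4,5}:1  {5,8}:2  {7,8}:1
  |U|=3: {2,4,5}:1  {4,5,8}:3  {5,7,8}:3  {6,7,8}:1
  |U|=4: {0,2,4,5}:1  {2,4,5,8}:4  {3,6,7,8}:1  {4,5,7,8}:6  {5,6,7,8}:4
  |U|=5: {0,2,4,5,8}:5  {1,3,6,7,8}:1  {2,4,5,7,8}:10  {3,5,6,7,8}:5  {4,5,6,7,8}:10
  |U|=6: {0,2,4,5,7,8}:15  {1,3,5,6,7,8}:6  {2,4,5,6,7,8}:20  {3,4,5,6,7,8}:15
  |U|=7: {0,2,4,5,6,7,8}:35  {1,3,4,5,6,7,8}:21  {2,3,4,5,6,7,8}:35
  start at 0(r): 56
  start at 1(u): 70
sum over floor = 126

126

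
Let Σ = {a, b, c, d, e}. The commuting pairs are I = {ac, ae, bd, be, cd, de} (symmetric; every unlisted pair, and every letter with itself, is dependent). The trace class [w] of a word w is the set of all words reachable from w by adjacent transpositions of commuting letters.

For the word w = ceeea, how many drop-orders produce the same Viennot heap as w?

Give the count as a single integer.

#0=c has no predecessor
#1=e depends on [0:c]
#2=e depends on [1:e]
#3=e depends on [2:e]
#4=a has no predecessor
sources: [0:c, 4:a]
N(rest) = Σ N(rest − s) over sources s of rest; N(one piece) = 1:
  size 1 → [3]=1  [4]=1
  size 2 → [2,3]=1  [3,4]=2
  size 3 → [1,2,3]=1  [2,3,4]=3
  first=0(c) contributes 4
  first=4(a) contributes 1
|[w]| = 5

5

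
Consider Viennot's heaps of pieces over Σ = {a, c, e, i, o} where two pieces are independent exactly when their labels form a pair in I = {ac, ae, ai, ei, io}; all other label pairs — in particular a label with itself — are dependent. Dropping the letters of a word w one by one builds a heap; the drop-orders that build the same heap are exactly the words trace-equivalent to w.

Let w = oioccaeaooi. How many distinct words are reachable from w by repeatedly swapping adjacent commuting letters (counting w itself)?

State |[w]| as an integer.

172

0(o) covers ∅
1(i) covers ∅
2(o) covers 0:o
3(c) covers 1:i, 2:o
4(c) covers 3:c
5(a) covers 2:o
6(e) covers 4:c
7(a) covers 5:a
8(o) covers 6:e, 7:a
9(o) covers 8:o
10(i) covers 4:c
floor of heap: 0:o, 1:i
completions by unplaced set U, small U first (add the entries for U minus each lowest piece of U):
  |U|=1: {9}:1  {10}:1
  |U|=2: {8,9}:1  {9,10}:2
  |U|=3: {6,8,9}:1  {7,8,9}:1  {8,9,10}:3
  |U|=4: {5,7,8,9}:1  {6,7,8,9}:2  {6,8,9,10}:4  {7,8,9,10}:4
  |U|=5: {4,6,8,9,10}:4  {5,6,7,8,9}:3  {5,7,8,9,10}:5  {6,7,8,9,10}:10
  |U|=6: {3,4,6,8,9,10}:4  {4,6,7,8,9,10}:14  {5,6,7,8,9,10}:18
  |U|=7: {1,3,4,6,8,9,10}:4  {3,4,6,7,8,9,10}:18  {4,5,6,7,8,9,10}:32
  |U|=8: {1,3,4,6,7,8,9,10}:22  {3,4,5,6,7,8,9,10}:50
  |U|=9: {1,3,4,5,6,7,8,9,10}:72  {2,3,4,5,6,7,8,9,10}:50
  start at 0(o): 122
  start at 1(i): 50
sum over floor = 172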